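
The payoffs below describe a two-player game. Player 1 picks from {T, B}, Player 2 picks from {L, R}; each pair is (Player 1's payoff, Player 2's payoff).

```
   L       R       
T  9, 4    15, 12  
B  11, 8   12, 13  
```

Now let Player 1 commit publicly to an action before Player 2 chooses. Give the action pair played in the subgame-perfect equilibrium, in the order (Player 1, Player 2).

(T, R)

Player 2 best-responds to each possible Player 1 move:
- T → Player 2 plays R (best of 4, 12); Player 1 gets 15.
- B → Player 2 plays R (best of 8, 13); Player 1 gets 12.
Player 1's induced payoffs are 15, 12, so Player 1 commits to T. Subgame-perfect outcome: (T, R) with payoffs (15, 12).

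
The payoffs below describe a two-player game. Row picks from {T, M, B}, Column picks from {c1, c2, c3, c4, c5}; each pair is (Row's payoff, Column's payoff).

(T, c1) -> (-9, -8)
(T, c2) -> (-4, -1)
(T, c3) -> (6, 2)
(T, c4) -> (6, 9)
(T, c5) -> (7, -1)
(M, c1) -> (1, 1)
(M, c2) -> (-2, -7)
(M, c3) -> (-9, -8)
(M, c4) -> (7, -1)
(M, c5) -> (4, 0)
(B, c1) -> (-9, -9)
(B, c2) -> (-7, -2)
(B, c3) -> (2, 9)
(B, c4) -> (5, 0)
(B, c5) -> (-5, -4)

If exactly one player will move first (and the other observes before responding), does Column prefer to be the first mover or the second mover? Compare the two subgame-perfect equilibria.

If Row leads: Column's best replies are T→c4, M→c1, B→c3; Row's induced payoffs 6, 1, 2; outcome (T, c4), payoffs (6, 9).
If Column leads: Row's best replies are c1→M, c2→M, c3→T, c4→M, c5→T; Column's induced payoffs 1, -7, 2, -1, -1; outcome (T, c3), payoffs (6, 2).
Column gets 2 moving first and 9 moving second, so Column prefers to move second.

second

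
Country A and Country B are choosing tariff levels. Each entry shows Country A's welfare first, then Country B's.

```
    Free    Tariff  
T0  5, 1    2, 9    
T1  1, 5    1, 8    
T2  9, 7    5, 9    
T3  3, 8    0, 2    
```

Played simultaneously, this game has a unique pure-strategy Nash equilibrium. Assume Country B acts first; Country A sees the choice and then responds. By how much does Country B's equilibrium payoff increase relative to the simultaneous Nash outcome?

0

Solve by backward induction (Country B leads).
- Free: Country A compares 5, 1, 9, 3 and picks T2; Country B would get 7.
- Tariff: Country A compares 2, 1, 5, 0 and picks T2; Country B would get 9.
Country B's induced payoffs are 7, 9, so Country B commits to Tariff. Subgame-perfect outcome: (T2, Tariff) with payoffs (5, 9).
Now find the simultaneous Nash equilibrium.
Country A's best replies: Free→T2; Tariff→T2.
Country B's best replies: T0→Tariff; T1→Tariff; T2→Tariff; T3→Free.
Only (T2, Tariff) has each player best-responding; Nash payoffs (5, 9).
Country B's commitment gain: 9 − 9 = 0.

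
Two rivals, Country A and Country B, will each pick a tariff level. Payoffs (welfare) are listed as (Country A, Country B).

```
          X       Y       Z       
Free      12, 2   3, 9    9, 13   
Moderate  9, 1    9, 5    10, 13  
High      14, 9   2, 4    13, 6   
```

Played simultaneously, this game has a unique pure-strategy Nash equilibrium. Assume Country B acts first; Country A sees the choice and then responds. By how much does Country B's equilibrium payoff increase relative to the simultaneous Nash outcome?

0

Solve by backward induction (Country B leads).
- X: BR = High, leader payoff 9.
- Y: BR = Moderate, leader payoff 5.
- Z: BR = High, leader payoff 6.
Among 9, 5, 6, the best is 9 at X. Subgame-perfect outcome: (High, X) with payoffs (14, 9).
For the simultaneous game, intersect best replies.
Country A's best replies: X→High; Y→Moderate; Z→High.
Country B's best replies: Free→Z; Moderate→Z; High→X.
The unique mutual best reply is (High, X), giving (14, 9).
Country B's commitment gain: 9 − 9 = 0.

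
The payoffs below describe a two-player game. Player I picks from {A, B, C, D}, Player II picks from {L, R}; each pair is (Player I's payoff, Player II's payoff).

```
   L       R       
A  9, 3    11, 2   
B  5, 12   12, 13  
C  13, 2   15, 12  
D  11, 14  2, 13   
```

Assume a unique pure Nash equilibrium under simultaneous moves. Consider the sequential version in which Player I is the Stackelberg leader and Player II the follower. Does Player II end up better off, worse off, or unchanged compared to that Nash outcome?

Player II best-responds to each possible Player I move:
- A: BR = L, leader payoff 9.
- B: BR = R, leader payoff 12.
- C: BR = R, leader payoff 15.
- D: BR = L, leader payoff 11.
Player I's induced payoffs are 9, 12, 15, 11, so Player I commits to C. Subgame-perfect outcome: (C, R) with payoffs (15, 12).
For the simultaneous game, intersect best replies.
Player I's best replies: L→C; R→C.
Player II's best replies: A→L; B→R; C→R; D→L.
The unique mutual best reply is (C, R), giving (15, 12).
Player II earns 12 sequentially versus 12 at the Nash outcome: unchanged.

unchanged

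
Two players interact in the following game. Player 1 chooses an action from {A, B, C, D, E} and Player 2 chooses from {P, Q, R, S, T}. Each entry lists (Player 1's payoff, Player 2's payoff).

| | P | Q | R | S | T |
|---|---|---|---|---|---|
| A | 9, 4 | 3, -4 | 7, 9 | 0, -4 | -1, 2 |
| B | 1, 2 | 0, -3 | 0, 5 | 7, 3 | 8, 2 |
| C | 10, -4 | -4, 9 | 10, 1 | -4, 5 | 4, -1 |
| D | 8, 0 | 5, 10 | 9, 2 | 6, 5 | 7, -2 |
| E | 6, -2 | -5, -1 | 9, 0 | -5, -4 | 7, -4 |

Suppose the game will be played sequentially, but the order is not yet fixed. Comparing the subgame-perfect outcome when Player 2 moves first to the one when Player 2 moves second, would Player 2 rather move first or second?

first

If Player 1 leads: Player 2's best replies are A→R, B→R, C→Q, D→Q, E→R; Player 1's induced payoffs 7, 0, -4, 5, 9; outcome (E, R), payoffs (9, 0).
If Player 2 leads: Player 1's best replies are P→C, Q→D, R→C, S→B, T→B; Player 2's induced payoffs -4, 10, 1, 3, 2; outcome (D, Q), payoffs (5, 10).
Player 2 gets 10 moving first and 0 moving second, so Player 2 prefers to move first.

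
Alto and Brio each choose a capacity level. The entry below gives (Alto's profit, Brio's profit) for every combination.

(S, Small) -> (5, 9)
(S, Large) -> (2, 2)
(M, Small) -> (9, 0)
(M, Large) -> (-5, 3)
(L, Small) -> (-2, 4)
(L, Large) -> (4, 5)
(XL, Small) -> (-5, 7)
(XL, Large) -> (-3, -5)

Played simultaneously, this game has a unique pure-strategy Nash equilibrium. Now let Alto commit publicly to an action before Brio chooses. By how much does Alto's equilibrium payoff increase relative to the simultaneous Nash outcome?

Work backward from Brio's decision.
- S: BR = Small, leader payoff 5.
- M: BR = Large, leader payoff -5.
- L: BR = Large, leader payoff 4.
- XL: BR = Small, leader payoff -5.
Alto's induced payoffs are 5, -5, 4, -5, so Alto commits to S. Subgame-perfect outcome: (S, Small) with payoffs (5, 9).
For the simultaneous game, intersect best replies.
Alto's best replies: Small→M; Large→L.
Brio's best replies: S→Small; M→Large; L→Large; XL→Small.
The unique mutual best reply is (L, Large), giving (4, 5).
Alto's commitment gain: 5 − 4 = 1.

1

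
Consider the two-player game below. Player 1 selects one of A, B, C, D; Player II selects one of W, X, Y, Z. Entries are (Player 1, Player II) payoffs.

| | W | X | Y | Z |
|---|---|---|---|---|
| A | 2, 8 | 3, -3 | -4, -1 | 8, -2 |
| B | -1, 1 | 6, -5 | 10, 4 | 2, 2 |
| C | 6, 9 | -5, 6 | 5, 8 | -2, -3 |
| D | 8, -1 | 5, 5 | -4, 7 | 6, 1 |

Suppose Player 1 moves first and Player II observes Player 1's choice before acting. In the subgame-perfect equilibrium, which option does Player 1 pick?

Player II best-responds to each possible Player 1 move:
- A: BR = W, leader payoff 2.
- B: BR = Y, leader payoff 10.
- C: BR = W, leader payoff 6.
- D: BR = Y, leader payoff -4.
Player 1's induced payoffs are 2, 10, 6, -4, so Player 1 commits to B. Subgame-perfect outcome: (B, Y) with payoffs (10, 4).

B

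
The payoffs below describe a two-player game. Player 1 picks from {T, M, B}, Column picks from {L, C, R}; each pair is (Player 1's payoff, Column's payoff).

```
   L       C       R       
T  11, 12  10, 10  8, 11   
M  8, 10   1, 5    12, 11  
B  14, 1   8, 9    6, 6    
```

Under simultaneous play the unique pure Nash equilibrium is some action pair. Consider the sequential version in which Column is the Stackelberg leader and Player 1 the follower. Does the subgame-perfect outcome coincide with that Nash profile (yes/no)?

yes

Solve by backward induction (Column leads).
- L: Player 1 compares 11, 8, 14 and picks B; Column would get 1.
- C: Player 1 compares 10, 1, 8 and picks T; Column would get 10.
- R: Player 1 compares 8, 12, 6 and picks M; Column would get 11.
Among 1, 10, 11, the best is 11 at R. Subgame-perfect outcome: (M, R) with payoffs (12, 11).
Under simultaneous play:
Player 1's best replies: L→B; C→T; R→M.
Column's best replies: T→L; M→R; B→C.
Only (M, R) has each player best-responding; Nash payoffs (12, 11).
Sequential outcome (M, R) coincides with the Nash profile (M, R).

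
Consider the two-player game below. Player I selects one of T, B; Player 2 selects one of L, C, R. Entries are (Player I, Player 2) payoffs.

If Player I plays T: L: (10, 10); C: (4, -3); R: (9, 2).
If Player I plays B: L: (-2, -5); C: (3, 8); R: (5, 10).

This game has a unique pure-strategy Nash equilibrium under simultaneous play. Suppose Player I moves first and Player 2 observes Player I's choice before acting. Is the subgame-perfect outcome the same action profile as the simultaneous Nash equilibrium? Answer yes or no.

Backward induction with Player I moving first.
- T: Player 2 compares 10, -3, 2 and picks L; Player I would get 10.
- B: Player 2 compares -5, 8, 10 and picks R; Player I would get 5.
Maximizing over 10, 5, Player I chooses T. Subgame-perfect outcome: (T, L) with payoffs (10, 10).
Now find the simultaneous Nash equilibrium.
Player I's best replies: L→T; C→T; R→T.
Player 2's best replies: T→L; B→R.
The unique mutual best reply is (T, L), giving (10, 10).
Sequential outcome (T, L) coincides with the Nash profile (T, L).

yes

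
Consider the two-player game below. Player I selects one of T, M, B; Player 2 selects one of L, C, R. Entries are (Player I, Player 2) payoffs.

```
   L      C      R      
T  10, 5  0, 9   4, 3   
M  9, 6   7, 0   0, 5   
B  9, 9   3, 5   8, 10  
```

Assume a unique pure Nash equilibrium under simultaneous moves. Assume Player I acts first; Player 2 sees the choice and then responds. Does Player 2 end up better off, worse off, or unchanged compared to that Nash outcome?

Player 2 best-responds to each possible Player I move:
- T: Player 2 compares 5, 9, 3 and picks C; Player I would get 0.
- M: Player 2 compares 6, 0, 5 and picks L; Player I would get 9.
- B: Player 2 compares 9, 5, 10 and picks R; Player I would get 8.
Maximizing over 0, 9, 8, Player I chooses M. Subgame-perfect outcome: (M, L) with payoffs (9, 6).
For the simultaneous game, intersect best replies.
Player I's best replies: L→T; C→M; R→B.
Player 2's best replies: T→C; M→L; B→R.
The unique mutual best reply is (B, R), giving (8, 10).
Player 2 earns 6 sequentially versus 10 at the Nash outcome: worse off.

worse off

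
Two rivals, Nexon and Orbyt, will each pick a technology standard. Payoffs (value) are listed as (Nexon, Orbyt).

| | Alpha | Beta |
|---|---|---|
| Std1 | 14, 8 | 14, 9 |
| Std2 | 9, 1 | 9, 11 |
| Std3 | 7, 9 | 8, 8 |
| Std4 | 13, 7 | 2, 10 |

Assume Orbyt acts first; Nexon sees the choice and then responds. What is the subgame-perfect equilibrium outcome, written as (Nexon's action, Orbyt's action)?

(Std1, Beta)

Nexon best-responds to each possible Orbyt move:
- Alpha: Nexon compares 14, 9, 7, 13 and picks Std1; Orbyt would get 8.
- Beta: Nexon compares 14, 9, 8, 2 and picks Std1; Orbyt would get 9.
Maximizing over 8, 9, Orbyt chooses Beta. Subgame-perfect outcome: (Std1, Beta) with payoffs (14, 9).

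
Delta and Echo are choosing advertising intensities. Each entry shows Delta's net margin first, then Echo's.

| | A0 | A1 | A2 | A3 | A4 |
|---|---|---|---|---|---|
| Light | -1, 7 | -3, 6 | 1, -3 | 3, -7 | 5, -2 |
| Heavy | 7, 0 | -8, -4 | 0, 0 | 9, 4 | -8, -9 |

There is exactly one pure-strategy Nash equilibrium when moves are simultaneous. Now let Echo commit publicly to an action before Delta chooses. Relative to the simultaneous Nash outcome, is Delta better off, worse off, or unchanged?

worse off

Delta best-responds to each possible Echo move:
- A0: Delta compares -1, 7 and picks Heavy; Echo would get 0.
- A1: Delta compares -3, -8 and picks Light; Echo would get 6.
- A2: Delta compares 1, 0 and picks Light; Echo would get -3.
- A3: Delta compares 3, 9 and picks Heavy; Echo would get 4.
- A4: Delta compares 5, -8 and picks Light; Echo would get -2.
Among 0, 6, -3, 4, -2, the best is 6 at A1. Subgame-perfect outcome: (Light, A1) with payoffs (-3, 6).
Now find the simultaneous Nash equilibrium.
Delta's best replies: A0→Heavy; A1→Light; A2→Light; A3→Heavy; A4→Light.
Echo's best replies: Light→A0; Heavy→A3.
Only (Heavy, A3) has each player best-responding; Nash payoffs (9, 4).
Delta earns -3 sequentially versus 9 at the Nash outcome: worse off.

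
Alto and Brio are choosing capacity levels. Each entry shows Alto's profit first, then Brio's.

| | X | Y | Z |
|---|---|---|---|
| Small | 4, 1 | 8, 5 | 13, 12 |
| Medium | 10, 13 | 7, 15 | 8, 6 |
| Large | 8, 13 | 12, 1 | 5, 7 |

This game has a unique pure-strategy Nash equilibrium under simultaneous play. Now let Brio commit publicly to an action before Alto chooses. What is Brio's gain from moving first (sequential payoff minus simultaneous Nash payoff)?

Alto best-responds to each possible Brio move:
- X: Alto compares 4, 10, 8 and picks Medium; Brio would get 13.
- Y: Alto compares 8, 7, 12 and picks Large; Brio would get 1.
- Z: Alto compares 13, 8, 5 and picks Small; Brio would get 12.
Maximizing over 13, 1, 12, Brio chooses X. Subgame-perfect outcome: (Medium, X) with payoffs (10, 13).
Under simultaneous play:
Alto's best replies: X→Medium; Y→Large; Z→Small.
Brio's best replies: Small→Z; Medium→Y; Large→X.
The unique mutual best reply is (Small, Z), giving (13, 12).
Brio's commitment gain: 13 − 12 = 1.

1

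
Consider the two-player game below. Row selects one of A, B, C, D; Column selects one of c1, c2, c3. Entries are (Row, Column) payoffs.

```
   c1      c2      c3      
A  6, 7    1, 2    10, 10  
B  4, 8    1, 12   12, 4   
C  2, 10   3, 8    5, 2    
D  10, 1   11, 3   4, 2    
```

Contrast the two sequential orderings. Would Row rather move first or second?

second

If Row leads: Column's best replies are A→c3, B→c2, C→c1, D→c2; Row's induced payoffs 10, 1, 2, 11; outcome (D, c2), payoffs (11, 3).
If Column leads: Row's best replies are c1→D, c2→D, c3→B; Column's induced payoffs 1, 3, 4; outcome (B, c3), payoffs (12, 4).
Row gets 11 moving first and 12 moving second, so Row prefers to move second.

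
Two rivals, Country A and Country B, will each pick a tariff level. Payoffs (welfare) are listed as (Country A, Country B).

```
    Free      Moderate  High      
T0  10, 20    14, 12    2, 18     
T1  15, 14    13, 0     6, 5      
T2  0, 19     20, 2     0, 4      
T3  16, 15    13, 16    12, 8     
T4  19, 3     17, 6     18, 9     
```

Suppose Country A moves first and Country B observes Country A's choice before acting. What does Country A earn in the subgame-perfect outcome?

Backward induction with Country A moving first.
- T0: BR = Free, leader payoff 10.
- T1: BR = Free, leader payoff 15.
- T2: BR = Free, leader payoff 0.
- T3: BR = Moderate, leader payoff 13.
- T4: BR = High, leader payoff 18.
Among 10, 15, 0, 13, 18, the best is 18 at T4. Subgame-perfect outcome: (T4, High) with payoffs (18, 9).

18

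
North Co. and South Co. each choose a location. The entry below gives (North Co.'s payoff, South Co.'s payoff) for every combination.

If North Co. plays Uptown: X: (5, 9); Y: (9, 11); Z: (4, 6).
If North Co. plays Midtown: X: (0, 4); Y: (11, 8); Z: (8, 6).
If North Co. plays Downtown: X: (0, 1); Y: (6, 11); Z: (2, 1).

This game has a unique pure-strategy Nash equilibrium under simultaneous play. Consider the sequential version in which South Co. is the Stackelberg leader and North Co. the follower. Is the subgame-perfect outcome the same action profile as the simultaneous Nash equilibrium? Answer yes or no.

Backward induction with South Co. moving first.
- X: BR = Uptown, leader payoff 9.
- Y: BR = Midtown, leader payoff 8.
- Z: BR = Midtown, leader payoff 6.
South Co.'s induced payoffs are 9, 8, 6, so South Co. commits to X. Subgame-perfect outcome: (Uptown, X) with payoffs (5, 9).
Now find the simultaneous Nash equilibrium.
North Co.'s best replies: X→Uptown; Y→Midtown; Z→Midtown.
South Co.'s best replies: Uptown→Y; Midtown→Y; Downtown→Y.
Only (Midtown, Y) has each player best-responding; Nash payoffs (11, 8).
Sequential outcome (Uptown, X) differs from the Nash profile (Midtown, Y).

no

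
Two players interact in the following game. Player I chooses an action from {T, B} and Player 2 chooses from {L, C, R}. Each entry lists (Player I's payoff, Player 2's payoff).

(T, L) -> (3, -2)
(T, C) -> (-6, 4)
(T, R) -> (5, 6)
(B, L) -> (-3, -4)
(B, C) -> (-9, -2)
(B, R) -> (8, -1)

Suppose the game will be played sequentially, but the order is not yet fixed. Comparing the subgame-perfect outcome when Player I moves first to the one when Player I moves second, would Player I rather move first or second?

first

If Player I leads: Player 2's best replies are T→R, B→R; Player I's induced payoffs 5, 8; outcome (B, R), payoffs (8, -1).
If Player 2 leads: Player I's best replies are L→T, C→T, R→B; Player 2's induced payoffs -2, 4, -1; outcome (T, C), payoffs (-6, 4).
Player I gets 8 moving first and -6 moving second, so Player I prefers to move first.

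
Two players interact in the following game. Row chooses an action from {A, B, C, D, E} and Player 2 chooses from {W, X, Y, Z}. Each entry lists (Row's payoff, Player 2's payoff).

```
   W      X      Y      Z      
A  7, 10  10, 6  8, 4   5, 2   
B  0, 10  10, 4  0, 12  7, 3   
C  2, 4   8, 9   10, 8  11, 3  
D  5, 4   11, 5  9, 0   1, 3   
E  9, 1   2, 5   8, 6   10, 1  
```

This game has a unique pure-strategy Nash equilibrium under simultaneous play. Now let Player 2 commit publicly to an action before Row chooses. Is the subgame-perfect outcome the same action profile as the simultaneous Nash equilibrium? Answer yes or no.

no

Work backward from Row's decision.
- W: Row compares 7, 0, 2, 5, 9 and picks E; Player 2 would get 1.
- X: Row compares 10, 10, 8, 11, 2 and picks D; Player 2 would get 5.
- Y: Row compares 8, 0, 10, 9, 8 and picks C; Player 2 would get 8.
- Z: Row compares 5, 7, 11, 1, 10 and picks C; Player 2 would get 3.
Player 2's induced payoffs are 1, 5, 8, 3, so Player 2 commits to Y. Subgame-perfect outcome: (C, Y) with payoffs (10, 8).
Under simultaneous play:
Row's best replies: W→E; X→D; Y→C; Z→C.
Player 2's best replies: A→W; B→Y; C→X; D→X; E→Y.
Only (D, X) has each player best-responding; Nash payoffs (11, 5).
Sequential outcome (C, Y) differs from the Nash profile (D, X).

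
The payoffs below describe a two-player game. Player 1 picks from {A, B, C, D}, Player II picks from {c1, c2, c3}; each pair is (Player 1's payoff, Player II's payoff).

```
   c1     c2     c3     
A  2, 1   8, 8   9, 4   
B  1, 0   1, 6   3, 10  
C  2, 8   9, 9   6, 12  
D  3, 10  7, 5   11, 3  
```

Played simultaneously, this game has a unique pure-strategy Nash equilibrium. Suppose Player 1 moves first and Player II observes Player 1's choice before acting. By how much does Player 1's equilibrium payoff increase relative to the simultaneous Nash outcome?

5

Backward induction with Player 1 moving first.
- A: BR = c2, leader payoff 8.
- B: BR = c3, leader payoff 3.
- C: BR = c3, leader payoff 6.
- D: BR = c1, leader payoff 3.
Among 8, 3, 6, 3, the best is 8 at A. Subgame-perfect outcome: (A, c2) with payoffs (8, 8).
For the simultaneous game, intersect best replies.
Player 1's best replies: c1→D; c2→C; c3→D.
Player II's best replies: A→c2; B→c3; C→c3; D→c1.
Only (D, c1) has each player best-responding; Nash payoffs (3, 10).
Player 1's commitment gain: 8 − 3 = 5.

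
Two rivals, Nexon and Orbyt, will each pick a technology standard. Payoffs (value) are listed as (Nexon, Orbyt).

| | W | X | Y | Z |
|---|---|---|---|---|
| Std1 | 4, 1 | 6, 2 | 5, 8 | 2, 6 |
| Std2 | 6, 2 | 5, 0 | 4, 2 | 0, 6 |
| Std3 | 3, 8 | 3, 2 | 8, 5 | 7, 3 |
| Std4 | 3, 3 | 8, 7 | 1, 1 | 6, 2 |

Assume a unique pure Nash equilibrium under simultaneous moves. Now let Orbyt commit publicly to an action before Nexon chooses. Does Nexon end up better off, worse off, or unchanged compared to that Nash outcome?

Work backward from Nexon's decision.
- W → Nexon plays Std2 (best of 4, 6, 3, 3); Orbyt gets 2.
- X → Nexon plays Std4 (best of 6, 5, 3, 8); Orbyt gets 7.
- Y → Nexon plays Std3 (best of 5, 4, 8, 1); Orbyt gets 5.
- Z → Nexon plays Std3 (best of 2, 0, 7, 6); Orbyt gets 3.
Among 2, 7, 5, 3, the best is 7 at X. Subgame-perfect outcome: (Std4, X) with payoffs (8, 7).
Now find the simultaneous Nash equilibrium.
Nexon's best replies: W→Std2; X→Std4; Y→Std3; Z→Std3.
Orbyt's best replies: Std1→Y; Std2→Z; Std3→W; Std4→X.
The unique mutual best reply is (Std4, X), giving (8, 7).
Nexon earns 8 sequentially versus 8 at the Nash outcome: unchanged.

unchanged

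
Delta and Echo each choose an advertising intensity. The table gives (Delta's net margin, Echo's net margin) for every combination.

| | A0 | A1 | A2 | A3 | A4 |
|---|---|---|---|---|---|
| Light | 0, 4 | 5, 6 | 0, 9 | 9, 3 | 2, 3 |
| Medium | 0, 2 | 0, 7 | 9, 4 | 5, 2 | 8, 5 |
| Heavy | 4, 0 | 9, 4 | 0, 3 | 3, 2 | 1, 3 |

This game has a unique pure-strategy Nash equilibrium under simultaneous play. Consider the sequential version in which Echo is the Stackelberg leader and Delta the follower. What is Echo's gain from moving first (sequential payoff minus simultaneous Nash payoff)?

Delta best-responds to each possible Echo move:
- A0: BR = Heavy, leader payoff 0.
- A1: BR = Heavy, leader payoff 4.
- A2: BR = Medium, leader payoff 4.
- A3: BR = Light, leader payoff 3.
- A4: BR = Medium, leader payoff 5.
Maximizing over 0, 4, 4, 3, 5, Echo chooses A4. Subgame-perfect outcome: (Medium, A4) with payoffs (8, 5).
Now find the simultaneous Nash equilibrium.
Delta's best replies: A0→Heavy; A1→Heavy; A2→Medium; A3→Light; A4→Medium.
Echo's best replies: Light→A2; Medium→A1; Heavy→A1.
The unique mutual best reply is (Heavy, A1), giving (9, 4).
Echo's commitment gain: 5 − 4 = 1.

1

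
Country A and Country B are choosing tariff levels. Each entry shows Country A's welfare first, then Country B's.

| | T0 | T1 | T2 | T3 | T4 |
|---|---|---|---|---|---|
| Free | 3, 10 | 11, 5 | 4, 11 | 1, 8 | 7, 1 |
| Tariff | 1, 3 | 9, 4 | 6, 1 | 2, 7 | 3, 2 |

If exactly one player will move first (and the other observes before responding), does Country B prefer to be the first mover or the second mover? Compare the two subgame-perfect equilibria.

second

If Country A leads: Country B's best replies are Free→T2, Tariff→T3; Country A's induced payoffs 4, 2; outcome (Free, T2), payoffs (4, 11).
If Country B leads: Country A's best replies are T0→Free, T1→Free, T2→Tariff, T3→Tariff, T4→Free; Country B's induced payoffs 10, 5, 1, 7, 1; outcome (Free, T0), payoffs (3, 10).
Country B gets 10 moving first and 11 moving second, so Country B prefers to move second.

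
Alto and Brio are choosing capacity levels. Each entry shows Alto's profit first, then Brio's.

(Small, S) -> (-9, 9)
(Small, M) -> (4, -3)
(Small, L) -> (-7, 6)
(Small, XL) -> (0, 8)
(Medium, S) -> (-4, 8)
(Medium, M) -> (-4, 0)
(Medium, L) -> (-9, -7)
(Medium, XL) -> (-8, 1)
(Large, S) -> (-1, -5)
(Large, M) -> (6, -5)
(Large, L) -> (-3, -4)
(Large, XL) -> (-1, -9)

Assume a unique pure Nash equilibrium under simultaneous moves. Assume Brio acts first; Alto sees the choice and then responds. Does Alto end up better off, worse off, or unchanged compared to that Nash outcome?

Alto best-responds to each possible Brio move:
- S: Alto compares -9, -4, -1 and picks Large; Brio would get -5.
- M: Alto compares 4, -4, 6 and picks Large; Brio would get -5.
- L: Alto compares -7, -9, -3 and picks Large; Brio would get -4.
- XL: Alto compares 0, -8, -1 and picks Small; Brio would get 8.
Maximizing over -5, -5, -4, 8, Brio chooses XL. Subgame-perfect outcome: (Small, XL) with payoffs (0, 8).
Now find the simultaneous Nash equilibrium.
Alto's best replies: S→Large; M→Large; L→Large; XL→Small.
Brio's best replies: Small→S; Medium→S; Large→L.
The unique mutual best reply is (Large, L), giving (-3, -4).
Alto earns 0 sequentially versus -3 at the Nash outcome: better off.

better off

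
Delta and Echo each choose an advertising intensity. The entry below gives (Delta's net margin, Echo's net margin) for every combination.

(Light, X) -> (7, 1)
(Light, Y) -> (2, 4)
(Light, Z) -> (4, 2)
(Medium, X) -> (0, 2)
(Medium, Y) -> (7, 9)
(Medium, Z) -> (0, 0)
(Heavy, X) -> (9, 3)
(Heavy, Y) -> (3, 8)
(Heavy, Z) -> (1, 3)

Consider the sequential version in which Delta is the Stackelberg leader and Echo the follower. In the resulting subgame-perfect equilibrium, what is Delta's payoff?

Backward induction with Delta moving first.
- Light: Echo compares 1, 4, 2 and picks Y; Delta would get 2.
- Medium: Echo compares 2, 9, 0 and picks Y; Delta would get 7.
- Heavy: Echo compares 3, 8, 3 and picks Y; Delta would get 3.
Delta's induced payoffs are 2, 7, 3, so Delta commits to Medium. Subgame-perfect outcome: (Medium, Y) with payoffs (7, 9).

7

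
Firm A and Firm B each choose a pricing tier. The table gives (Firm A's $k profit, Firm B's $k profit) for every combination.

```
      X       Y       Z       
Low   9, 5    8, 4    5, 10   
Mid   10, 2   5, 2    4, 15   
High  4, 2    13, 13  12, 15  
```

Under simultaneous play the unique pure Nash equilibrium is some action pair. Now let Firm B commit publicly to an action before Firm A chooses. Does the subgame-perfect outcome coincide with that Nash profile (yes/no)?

yes

Work backward from Firm A's decision.
- X: Firm A compares 9, 10, 4 and picks Mid; Firm B would get 2.
- Y: Firm A compares 8, 5, 13 and picks High; Firm B would get 13.
- Z: Firm A compares 5, 4, 12 and picks High; Firm B would get 15.
Among 2, 13, 15, the best is 15 at Z. Subgame-perfect outcome: (High, Z) with payoffs (12, 15).
Now find the simultaneous Nash equilibrium.
Firm A's best replies: X→Mid; Y→High; Z→High.
Firm B's best replies: Low→Z; Mid→Z; High→Z.
The unique mutual best reply is (High, Z), giving (12, 15).
Sequential outcome (High, Z) coincides with the Nash profile (High, Z).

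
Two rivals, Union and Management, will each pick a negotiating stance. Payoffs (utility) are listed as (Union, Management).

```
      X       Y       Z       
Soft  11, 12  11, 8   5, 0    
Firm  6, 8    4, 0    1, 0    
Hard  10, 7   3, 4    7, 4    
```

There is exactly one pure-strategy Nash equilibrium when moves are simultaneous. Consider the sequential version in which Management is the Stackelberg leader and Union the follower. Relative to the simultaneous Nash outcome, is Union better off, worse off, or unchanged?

Union best-responds to each possible Management move:
- X → Union plays Soft (best of 11, 6, 10); Management gets 12.
- Y → Union plays Soft (best of 11, 4, 3); Management gets 8.
- Z → Union plays Hard (best of 5, 1, 7); Management gets 4.
Management's induced payoffs are 12, 8, 4, so Management commits to X. Subgame-perfect outcome: (Soft, X) with payoffs (11, 12).
Now find the simultaneous Nash equilibrium.
Union's best replies: X→Soft; Y→Soft; Z→Hard.
Management's best replies: Soft→X; Firm→X; Hard→X.
Only (Soft, X) has each player best-responding; Nash payoffs (11, 12).
Union earns 11 sequentially versus 11 at the Nash outcome: unchanged.

unchanged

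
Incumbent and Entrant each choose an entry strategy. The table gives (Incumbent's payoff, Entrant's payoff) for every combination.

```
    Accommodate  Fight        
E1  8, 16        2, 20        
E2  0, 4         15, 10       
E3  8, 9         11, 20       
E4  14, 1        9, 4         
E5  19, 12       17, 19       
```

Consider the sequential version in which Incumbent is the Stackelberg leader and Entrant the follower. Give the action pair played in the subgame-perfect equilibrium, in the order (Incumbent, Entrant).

(E5, Fight)

Entrant best-responds to each possible Incumbent move:
- E1 → Entrant plays Fight (best of 16, 20); Incumbent gets 2.
- E2 → Entrant plays Fight (best of 4, 10); Incumbent gets 15.
- E3 → Entrant plays Fight (best of 9, 20); Incumbent gets 11.
- E4 → Entrant plays Fight (best of 1, 4); Incumbent gets 9.
- E5 → Entrant plays Fight (best of 12, 19); Incumbent gets 17.
Incumbent's induced payoffs are 2, 15, 11, 9, 17, so Incumbent commits to E5. Subgame-perfect outcome: (E5, Fight) with payoffs (17, 19).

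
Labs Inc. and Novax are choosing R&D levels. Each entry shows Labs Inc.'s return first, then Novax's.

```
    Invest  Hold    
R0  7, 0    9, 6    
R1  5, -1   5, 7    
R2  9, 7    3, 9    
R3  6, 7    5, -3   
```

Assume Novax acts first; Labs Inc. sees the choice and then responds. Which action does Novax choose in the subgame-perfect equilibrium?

Invest

Backward induction with Novax moving first.
- Invest: Labs Inc. compares 7, 5, 9, 6 and picks R2; Novax would get 7.
- Hold: Labs Inc. compares 9, 5, 3, 5 and picks R0; Novax would get 6.
Novax's induced payoffs are 7, 6, so Novax commits to Invest. Subgame-perfect outcome: (R2, Invest) with payoffs (9, 7).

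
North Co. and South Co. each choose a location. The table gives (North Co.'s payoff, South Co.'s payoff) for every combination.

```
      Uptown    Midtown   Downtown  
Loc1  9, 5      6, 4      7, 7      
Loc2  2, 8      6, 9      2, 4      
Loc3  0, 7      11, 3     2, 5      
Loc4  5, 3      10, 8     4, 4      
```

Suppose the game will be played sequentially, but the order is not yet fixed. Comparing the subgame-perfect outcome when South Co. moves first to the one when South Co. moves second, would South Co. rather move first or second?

If North Co. leads: South Co.'s best replies are Loc1→Downtown, Loc2→Midtown, Loc3→Uptown, Loc4→Midtown; North Co.'s induced payoffs 7, 6, 0, 10; outcome (Loc4, Midtown), payoffs (10, 8).
If South Co. leads: North Co.'s best replies are Uptown→Loc1, Midtown→Loc3, Downtown→Loc1; South Co.'s induced payoffs 5, 3, 7; outcome (Loc1, Downtown), payoffs (7, 7).
South Co. gets 7 moving first and 8 moving second, so South Co. prefers to move second.

second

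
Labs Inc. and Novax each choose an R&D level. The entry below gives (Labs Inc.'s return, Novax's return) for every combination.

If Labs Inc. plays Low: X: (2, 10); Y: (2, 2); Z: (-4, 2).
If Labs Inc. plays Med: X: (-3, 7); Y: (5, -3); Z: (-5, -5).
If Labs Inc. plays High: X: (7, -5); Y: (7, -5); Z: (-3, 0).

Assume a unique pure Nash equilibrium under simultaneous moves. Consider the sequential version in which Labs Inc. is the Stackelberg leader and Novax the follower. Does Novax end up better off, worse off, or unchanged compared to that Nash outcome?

better off

Backward induction with Labs Inc. moving first.
- Low → Novax plays X (best of 10, 2, 2); Labs Inc. gets 2.
- Med → Novax plays X (best of 7, -3, -5); Labs Inc. gets -3.
- High → Novax plays Z (best of -5, -5, 0); Labs Inc. gets -3.
Labs Inc.'s induced payoffs are 2, -3, -3, so Labs Inc. commits to Low. Subgame-perfect outcome: (Low, X) with payoffs (2, 10).
Now find the simultaneous Nash equilibrium.
Labs Inc.'s best replies: X→High; Y→High; Z→High.
Novax's best replies: Low→X; Med→X; High→Z.
Only (High, Z) has each player best-responding; Nash payoffs (-3, 0).
Novax earns 10 sequentially versus 0 at the Nash outcome: better off.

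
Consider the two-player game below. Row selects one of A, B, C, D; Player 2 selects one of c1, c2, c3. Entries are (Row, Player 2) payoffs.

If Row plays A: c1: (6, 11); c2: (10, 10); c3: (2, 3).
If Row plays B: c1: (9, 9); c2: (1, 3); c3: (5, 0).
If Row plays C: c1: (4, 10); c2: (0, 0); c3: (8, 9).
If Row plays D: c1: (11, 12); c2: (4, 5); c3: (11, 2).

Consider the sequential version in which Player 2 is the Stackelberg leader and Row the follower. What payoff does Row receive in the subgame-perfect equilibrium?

11

Solve by backward induction (Player 2 leads).
- c1: BR = D, leader payoff 12.
- c2: BR = A, leader payoff 10.
- c3: BR = D, leader payoff 2.
Player 2's induced payoffs are 12, 10, 2, so Player 2 commits to c1. Subgame-perfect outcome: (D, c1) with payoffs (11, 12).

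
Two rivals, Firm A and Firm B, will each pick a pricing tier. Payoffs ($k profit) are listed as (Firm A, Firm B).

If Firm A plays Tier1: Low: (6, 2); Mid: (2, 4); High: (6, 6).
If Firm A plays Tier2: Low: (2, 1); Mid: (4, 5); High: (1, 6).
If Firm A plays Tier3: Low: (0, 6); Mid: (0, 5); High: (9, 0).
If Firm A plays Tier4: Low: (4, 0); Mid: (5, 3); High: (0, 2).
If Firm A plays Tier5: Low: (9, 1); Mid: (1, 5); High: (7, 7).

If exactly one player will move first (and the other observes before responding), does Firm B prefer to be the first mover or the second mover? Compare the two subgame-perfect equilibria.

second

If Firm A leads: Firm B's best replies are Tier1→High, Tier2→High, Tier3→Low, Tier4→Mid, Tier5→High; Firm A's induced payoffs 6, 1, 0, 5, 7; outcome (Tier5, High), payoffs (7, 7).
If Firm B leads: Firm A's best replies are Low→Tier5, Mid→Tier4, High→Tier3; Firm B's induced payoffs 1, 3, 0; outcome (Tier4, Mid), payoffs (5, 3).
Firm B gets 3 moving first and 7 moving second, so Firm B prefers to move second.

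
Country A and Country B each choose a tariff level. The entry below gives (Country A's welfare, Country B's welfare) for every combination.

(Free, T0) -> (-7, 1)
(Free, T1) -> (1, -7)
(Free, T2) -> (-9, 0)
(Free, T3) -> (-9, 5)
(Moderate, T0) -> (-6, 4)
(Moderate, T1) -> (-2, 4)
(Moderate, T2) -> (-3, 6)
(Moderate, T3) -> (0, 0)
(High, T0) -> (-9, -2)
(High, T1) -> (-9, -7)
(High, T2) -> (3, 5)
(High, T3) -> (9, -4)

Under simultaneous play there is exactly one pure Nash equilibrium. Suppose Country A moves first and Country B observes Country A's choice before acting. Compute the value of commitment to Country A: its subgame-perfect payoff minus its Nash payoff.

Country B best-responds to each possible Country A move:
- Free: BR = T3, leader payoff -9.
- Moderate: BR = T2, leader payoff -3.
- High: BR = T2, leader payoff 3.
Among -9, -3, 3, the best is 3 at High. Subgame-perfect outcome: (High, T2) with payoffs (3, 5).
Now find the simultaneous Nash equilibrium.
Country A's best replies: T0→Moderate; T1→Free; T2→High; T3→High.
Country B's best replies: Free→T3; Moderate→T2; High→T2.
The unique mutual best reply is (High, T2), giving (3, 5).
Country A's commitment gain: 3 − 3 = 0.

0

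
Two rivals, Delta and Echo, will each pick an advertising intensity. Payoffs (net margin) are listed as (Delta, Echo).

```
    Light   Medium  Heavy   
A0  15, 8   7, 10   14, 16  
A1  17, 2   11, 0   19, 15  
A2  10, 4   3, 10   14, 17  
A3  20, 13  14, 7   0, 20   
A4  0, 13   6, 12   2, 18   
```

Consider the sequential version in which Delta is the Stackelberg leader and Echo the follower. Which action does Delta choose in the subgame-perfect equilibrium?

A1

Echo best-responds to each possible Delta move:
- A0: BR = Heavy, leader payoff 14.
- A1: BR = Heavy, leader payoff 19.
- A2: BR = Heavy, leader payoff 14.
- A3: BR = Heavy, leader payoff 0.
- A4: BR = Heavy, leader payoff 2.
Delta's induced payoffs are 14, 19, 14, 0, 2, so Delta commits to A1. Subgame-perfect outcome: (A1, Heavy) with payoffs (19, 15).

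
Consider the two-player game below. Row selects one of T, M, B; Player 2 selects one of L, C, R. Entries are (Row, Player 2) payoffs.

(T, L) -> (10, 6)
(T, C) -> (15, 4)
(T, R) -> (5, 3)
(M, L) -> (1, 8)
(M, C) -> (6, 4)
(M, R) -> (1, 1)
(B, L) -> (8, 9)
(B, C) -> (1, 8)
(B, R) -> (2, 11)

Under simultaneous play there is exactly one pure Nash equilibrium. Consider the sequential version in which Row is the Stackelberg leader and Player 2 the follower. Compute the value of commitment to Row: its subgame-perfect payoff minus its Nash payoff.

Player 2 best-responds to each possible Row move:
- T: BR = L, leader payoff 10.
- M: BR = L, leader payoff 1.
- B: BR = R, leader payoff 2.
Maximizing over 10, 1, 2, Row chooses T. Subgame-perfect outcome: (T, L) with payoffs (10, 6).
For the simultaneous game, intersect best replies.
Row's best replies: L→T; C→T; R→T.
Player 2's best replies: T→L; M→L; B→R.
Only (T, L) has each player best-responding; Nash payoffs (10, 6).
Row's commitment gain: 10 − 10 = 0.

0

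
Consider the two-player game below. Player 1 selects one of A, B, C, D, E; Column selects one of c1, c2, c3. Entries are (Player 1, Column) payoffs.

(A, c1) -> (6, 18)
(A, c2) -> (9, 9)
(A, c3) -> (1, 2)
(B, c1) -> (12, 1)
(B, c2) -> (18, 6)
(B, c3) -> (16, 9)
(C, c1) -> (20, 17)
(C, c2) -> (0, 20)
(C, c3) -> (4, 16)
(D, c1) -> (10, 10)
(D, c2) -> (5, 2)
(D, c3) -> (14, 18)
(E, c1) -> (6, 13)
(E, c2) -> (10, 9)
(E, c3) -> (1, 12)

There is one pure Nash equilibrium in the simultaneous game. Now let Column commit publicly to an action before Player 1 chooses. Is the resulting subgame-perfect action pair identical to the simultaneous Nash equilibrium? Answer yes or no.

no

Backward induction with Column moving first.
- c1: BR = C, leader payoff 17.
- c2: BR = B, leader payoff 6.
- c3: BR = B, leader payoff 9.
Column's induced payoffs are 17, 6, 9, so Column commits to c1. Subgame-perfect outcome: (C, c1) with payoffs (20, 17).
Now find the simultaneous Nash equilibrium.
Player 1's best replies: c1→C; c2→B; c3→B.
Column's best replies: A→c1; B→c3; C→c2; D→c3; E→c1.
Only (B, c3) has each player best-responding; Nash payoffs (16, 9).
Sequential outcome (C, c1) differs from the Nash profile (B, c3).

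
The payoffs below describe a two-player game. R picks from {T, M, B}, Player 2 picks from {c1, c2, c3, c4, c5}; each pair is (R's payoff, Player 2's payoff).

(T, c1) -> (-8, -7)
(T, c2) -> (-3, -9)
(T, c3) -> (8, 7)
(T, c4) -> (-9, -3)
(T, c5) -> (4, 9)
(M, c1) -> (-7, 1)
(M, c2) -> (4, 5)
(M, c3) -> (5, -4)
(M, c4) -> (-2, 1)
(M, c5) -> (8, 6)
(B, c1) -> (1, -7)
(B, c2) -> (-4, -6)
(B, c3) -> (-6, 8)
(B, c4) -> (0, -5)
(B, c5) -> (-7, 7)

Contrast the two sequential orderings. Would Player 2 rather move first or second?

If R leads: Player 2's best replies are T→c5, M→c5, B→c3; R's induced payoffs 4, 8, -6; outcome (M, c5), payoffs (8, 6).
If Player 2 leads: R's best replies are c1→B, c2→M, c3→T, c4→B, c5→M; Player 2's induced payoffs -7, 5, 7, -5, 6; outcome (T, c3), payoffs (8, 7).
Player 2 gets 7 moving first and 6 moving second, so Player 2 prefers to move first.

first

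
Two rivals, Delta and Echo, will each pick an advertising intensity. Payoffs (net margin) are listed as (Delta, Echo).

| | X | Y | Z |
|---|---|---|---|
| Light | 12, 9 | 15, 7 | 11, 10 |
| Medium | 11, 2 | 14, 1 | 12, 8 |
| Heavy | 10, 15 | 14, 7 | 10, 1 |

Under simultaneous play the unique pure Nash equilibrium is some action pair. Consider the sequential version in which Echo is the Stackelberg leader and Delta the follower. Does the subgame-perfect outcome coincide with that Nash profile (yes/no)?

Work backward from Delta's decision.
- X: BR = Light, leader payoff 9.
- Y: BR = Light, leader payoff 7.
- Z: BR = Medium, leader payoff 8.
Maximizing over 9, 7, 8, Echo chooses X. Subgame-perfect outcome: (Light, X) with payoffs (12, 9).
Now find the simultaneous Nash equilibrium.
Delta's best replies: X→Light; Y→Light; Z→Medium.
Echo's best replies: Light→Z; Medium→Z; Heavy→X.
Only (Medium, Z) has each player best-responding; Nash payoffs (12, 8).
Sequential outcome (Light, X) differs from the Nash profile (Medium, Z).

no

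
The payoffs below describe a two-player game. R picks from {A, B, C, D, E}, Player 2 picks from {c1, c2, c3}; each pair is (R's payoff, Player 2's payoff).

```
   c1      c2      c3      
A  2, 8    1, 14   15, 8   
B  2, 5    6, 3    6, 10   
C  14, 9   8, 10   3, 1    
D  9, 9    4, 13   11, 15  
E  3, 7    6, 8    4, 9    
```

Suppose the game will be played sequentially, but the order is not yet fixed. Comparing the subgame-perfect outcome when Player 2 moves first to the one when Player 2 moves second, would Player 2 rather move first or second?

second

If R leads: Player 2's best replies are A→c2, B→c3, C→c2, D→c3, E→c3; R's induced payoffs 1, 6, 8, 11, 4; outcome (D, c3), payoffs (11, 15).
If Player 2 leads: R's best replies are c1→C, c2→C, c3→A; Player 2's induced payoffs 9, 10, 8; outcome (C, c2), payoffs (8, 10).
Player 2 gets 10 moving first and 15 moving second, so Player 2 prefers to move second.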